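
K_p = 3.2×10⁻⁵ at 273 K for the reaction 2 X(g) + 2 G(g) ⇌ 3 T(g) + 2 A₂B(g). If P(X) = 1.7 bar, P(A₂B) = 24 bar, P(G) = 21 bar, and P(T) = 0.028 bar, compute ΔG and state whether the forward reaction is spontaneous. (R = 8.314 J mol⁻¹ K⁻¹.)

ΔG = -2.66 kJ/mol; the forward reaction is spontaneous

Q_p = P(T)³·P(A₂B)² / (P(X)²·P(G)²) = (0.028)³·(24)² / ((1.7)²·(21)²) = 9.92×10⁻⁶
ΔG = RT ln(Q_p/K_p) = (8.314 J mol⁻¹ K⁻¹)(273 K) × ln(9.92×10⁻⁶/3.2×10⁻⁵)
   = (2.270 kJ/mol)(-1.171) = -2.66 kJ/mol
ΔG < 0, so the forward reaction is spontaneous (proceeds forward).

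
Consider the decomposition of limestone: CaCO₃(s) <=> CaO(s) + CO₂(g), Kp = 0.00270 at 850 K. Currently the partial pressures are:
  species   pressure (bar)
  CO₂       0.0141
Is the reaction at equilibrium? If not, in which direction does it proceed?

(CaCO₃, CaO are pure solids — omitted from Qp.)
Qp = P(CO₂) = 0.0141
Qp = 0.0141 > Kp = 0.00270, so the reverse reaction proceeds.

reverse (toward reactants)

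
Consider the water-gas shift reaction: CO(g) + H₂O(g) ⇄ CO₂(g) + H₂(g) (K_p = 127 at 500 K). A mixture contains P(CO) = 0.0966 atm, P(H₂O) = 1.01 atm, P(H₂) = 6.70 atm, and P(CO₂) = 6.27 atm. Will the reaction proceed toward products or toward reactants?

Q_p = P(CO₂)·P(H₂) / (P(CO)·P(H₂O)) = (6.27)·(6.70) / ((0.0966)·(1.01)) = 431
Q_p = 431 > K_p = 127, so the reverse reaction proceeds.

in the reverse direction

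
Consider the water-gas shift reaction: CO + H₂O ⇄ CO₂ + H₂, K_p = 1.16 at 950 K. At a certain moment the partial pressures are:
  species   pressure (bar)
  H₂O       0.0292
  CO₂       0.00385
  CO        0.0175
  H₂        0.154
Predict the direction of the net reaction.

neither direction; the system is at equilibrium

Q_p = P(CO₂)·P(H₂) / (P(CO)·P(H₂O)) = (0.00385)·(0.154) / ((0.0175)·(0.0292)) = 1.16
Q_p = 1.16 = K_p, so the system is already at equilibrium.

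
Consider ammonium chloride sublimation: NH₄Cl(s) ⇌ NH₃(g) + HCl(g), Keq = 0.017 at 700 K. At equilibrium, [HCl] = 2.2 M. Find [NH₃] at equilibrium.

[NH₃] = 0.0077 M

(NH₄Cl is a pure solid — omitted from Keq.)
At equilibrium, Keq = [NH₃]·[HCl] = 0.017.
([NH₃])·(2.2) = 0.017
[NH₃] = 0.00773 = 0.0077 M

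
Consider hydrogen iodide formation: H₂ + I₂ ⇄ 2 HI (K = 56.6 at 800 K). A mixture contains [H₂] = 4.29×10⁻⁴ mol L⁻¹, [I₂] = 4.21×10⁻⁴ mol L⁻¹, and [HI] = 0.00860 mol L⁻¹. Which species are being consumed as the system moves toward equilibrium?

Q = [HI]² / ([H₂]·[I₂]) = (0.00860)² / ((4.29×10⁻⁴)·(4.21×10⁻⁴)) = 410
Q = 410 > K = 56.6: net reverse reaction.

HI (products)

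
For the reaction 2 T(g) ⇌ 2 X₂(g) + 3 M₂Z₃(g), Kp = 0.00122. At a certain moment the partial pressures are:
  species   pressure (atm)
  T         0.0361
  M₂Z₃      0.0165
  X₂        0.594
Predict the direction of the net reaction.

Qp = P(X₂)²·P(M₂Z₃)³ / P(T)² = (0.594)²·(0.0165)³ / (0.0361)² = 0.00122
Qp = 0.00122 = Kp, so the system is already at equilibrium.

no net change (already at equilibrium)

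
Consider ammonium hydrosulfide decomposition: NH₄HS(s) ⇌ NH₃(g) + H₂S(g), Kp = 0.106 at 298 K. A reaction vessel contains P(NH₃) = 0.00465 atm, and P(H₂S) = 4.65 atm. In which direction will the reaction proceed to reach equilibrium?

(NH₄HS is a pure solid — omitted from Qp.)
Qp = P(NH₃)·P(H₂S) = (0.00465)·(4.65) = 0.0216
Qp = 0.0216 < Kp = 0.106, so the forward reaction proceeds.

in the forward direction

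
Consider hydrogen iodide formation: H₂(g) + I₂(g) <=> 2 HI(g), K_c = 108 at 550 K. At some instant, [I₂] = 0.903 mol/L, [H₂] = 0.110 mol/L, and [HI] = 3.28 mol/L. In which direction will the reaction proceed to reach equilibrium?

no net change (already at equilibrium)

Q_c = [HI]² / ([H₂]·[I₂]) = (3.28)² / ((0.110)·(0.903)) = 108
Q_c = 108 = K_c, so the system is already at equilibrium.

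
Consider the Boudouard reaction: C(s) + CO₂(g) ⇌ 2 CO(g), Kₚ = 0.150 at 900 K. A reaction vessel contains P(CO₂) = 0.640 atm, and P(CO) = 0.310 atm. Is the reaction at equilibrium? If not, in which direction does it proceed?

no net change (already at equilibrium)

(C is a pure solid — omitted from Qₚ.)
Qₚ = P(CO)² / P(CO₂) = (0.310)² / (0.640) = 0.150
Qₚ = 0.150 = Kₚ, so the system is already at equilibrium.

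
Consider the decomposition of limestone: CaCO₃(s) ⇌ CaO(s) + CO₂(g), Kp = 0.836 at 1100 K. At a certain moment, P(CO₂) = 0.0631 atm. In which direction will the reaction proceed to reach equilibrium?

(CaCO₃, CaO are pure solids — omitted from Qp.)
Qp = P(CO₂) = 0.0631
Qp = 0.0631 < Kp = 0.836, so the forward reaction proceeds.

forward (toward products)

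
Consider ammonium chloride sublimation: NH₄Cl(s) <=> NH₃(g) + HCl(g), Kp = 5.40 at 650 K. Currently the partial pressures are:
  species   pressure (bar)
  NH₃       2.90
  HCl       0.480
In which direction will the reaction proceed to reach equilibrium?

(NH₄Cl is a pure solid — omitted from Qp.)
Qp = P(NH₃)·P(HCl) = (2.90)·(0.480) = 1.39
Qp = 1.39 < Kp = 5.40, so the forward reaction proceeds.

to the right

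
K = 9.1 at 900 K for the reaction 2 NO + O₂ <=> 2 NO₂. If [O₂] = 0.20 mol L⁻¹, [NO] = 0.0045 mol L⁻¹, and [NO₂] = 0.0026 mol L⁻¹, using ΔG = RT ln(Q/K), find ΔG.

ΔG = -12.7 kJ/mol

Q = [NO₂]² / ([NO]²·[O₂]) = (0.0026)² / ((0.0045)²·(0.20)) = 1.67
ΔG = RT ln(Q/K) = (8.314 J mol⁻¹ K⁻¹)(900 K) × ln(1.67/9.1)
   = (7.483 kJ/mol)(-1.695) = -12.7 kJ/mol
ΔG < 0, so the forward reaction is spontaneous (proceeds forward).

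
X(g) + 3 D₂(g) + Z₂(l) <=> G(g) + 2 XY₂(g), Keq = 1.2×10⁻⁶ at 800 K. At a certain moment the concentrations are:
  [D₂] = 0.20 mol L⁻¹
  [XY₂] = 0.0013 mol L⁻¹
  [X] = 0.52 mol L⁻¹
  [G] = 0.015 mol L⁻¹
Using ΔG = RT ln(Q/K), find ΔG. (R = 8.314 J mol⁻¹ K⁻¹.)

(Z₂ is a pure liquid — omitted from Q.)
Q = [G]·[XY₂]² / ([X]·[D₂]³) = (0.015)·(0.0013)² / ((0.52)·(0.20)³) = 6.09×10⁻⁶
ΔG = RT ln(Q/Keq) = (8.314 J mol⁻¹ K⁻¹)(800 K) × ln(6.09×10⁻⁶/1.2×10⁻⁶)
   = (6.651 kJ/mol)(1.624) = 10.8 kJ/mol
ΔG > 0, so the forward reaction is non-spontaneous (proceeds in reverse).

ΔG = 10.8 kJ/mol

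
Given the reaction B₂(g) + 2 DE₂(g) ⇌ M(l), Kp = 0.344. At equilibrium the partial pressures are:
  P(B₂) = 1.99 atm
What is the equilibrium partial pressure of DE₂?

P(DE₂) = 1.21 atm

(M is a pure liquid — omitted from Kp.)
At equilibrium, Kp = 1 / (P(B₂)·P(DE₂)²) = 0.344.
1 / ((1.99)·(P(DE₂))²) = 0.344
P(DE₂)² = 1.46 ⇒ P(DE₂) = 1.21 atm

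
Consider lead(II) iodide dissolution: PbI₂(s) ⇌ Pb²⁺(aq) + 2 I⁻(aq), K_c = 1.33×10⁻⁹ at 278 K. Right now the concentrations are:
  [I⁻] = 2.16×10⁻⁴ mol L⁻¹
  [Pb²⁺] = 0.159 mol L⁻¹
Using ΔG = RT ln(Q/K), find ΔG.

(PbI₂ is a pure solid — omitted from Q_c.)
Q_c = [Pb²⁺]·[I⁻]² = (0.159)·(2.16×10⁻⁴)² = 7.42×10⁻⁹
ΔG = RT ln(Q_c/K_c) = (8.314 J mol⁻¹ K⁻¹)(278 K) × ln(7.42×10⁻⁹/1.33×10⁻⁹)
   = (2.311 kJ/mol)(1.719) = 3.97 kJ/mol
ΔG > 0, so the forward reaction is non-spontaneous (proceeds in reverse).

ΔG = 3.97 kJ/mol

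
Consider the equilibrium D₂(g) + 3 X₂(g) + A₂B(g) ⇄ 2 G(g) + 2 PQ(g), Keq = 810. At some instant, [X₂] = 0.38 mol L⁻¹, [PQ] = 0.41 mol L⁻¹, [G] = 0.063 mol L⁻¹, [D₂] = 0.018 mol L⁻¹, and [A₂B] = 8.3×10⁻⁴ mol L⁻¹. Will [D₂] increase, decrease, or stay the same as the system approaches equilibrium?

Q = [G]²·[PQ]² / ([D₂]·[X₂]³·[A₂B]) = (0.063)²·(0.41)² / ((0.018)·(0.38)³·(8.3×10⁻⁴)) = 810
Q = 810 = Keq; the system is at equilibrium.

stay the same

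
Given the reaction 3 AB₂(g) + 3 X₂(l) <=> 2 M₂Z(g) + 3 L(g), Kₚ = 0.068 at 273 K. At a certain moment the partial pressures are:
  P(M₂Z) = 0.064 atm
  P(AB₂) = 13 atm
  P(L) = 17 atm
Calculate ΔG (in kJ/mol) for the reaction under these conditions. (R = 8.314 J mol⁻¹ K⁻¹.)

(X₂ is a pure liquid — omitted from Qₚ.)
Qₚ = P(M₂Z)²·P(L)³ / P(AB₂)³ = (0.064)²·(17)³ / (13)³ = 0.00916
ΔG = RT ln(Qₚ/Kₚ) = (8.314 J mol⁻¹ K⁻¹)(273 K) × ln(0.00916/0.068)
   = (2.270 kJ/mol)(-2.005) = -4.55 kJ/mol
ΔG < 0, so the forward reaction is spontaneous (proceeds forward).

ΔG = -4.55 kJ/mol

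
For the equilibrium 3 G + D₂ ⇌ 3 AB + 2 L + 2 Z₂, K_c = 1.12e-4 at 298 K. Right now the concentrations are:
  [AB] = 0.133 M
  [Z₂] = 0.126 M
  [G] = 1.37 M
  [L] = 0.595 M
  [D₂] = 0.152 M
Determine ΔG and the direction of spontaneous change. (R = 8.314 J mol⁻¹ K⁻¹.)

Q_c = [AB]³·[L]²·[Z₂]² / ([G]³·[D₂]) = (0.133)³·(0.595)²·(0.126)² / ((1.37)³·(0.152)) = 3.38e-5
ΔG = RT ln(Q_c/K_c) = (8.314 J mol⁻¹ K⁻¹)(298 K) × ln(3.38e-5/1.12e-4)
   = (2.478 kJ/mol)(-1.198) = -2.97 kJ/mol
ΔG < 0, so the forward reaction is spontaneous (proceeds forward).

ΔG = -2.97 kJ/mol; the forward reaction is spontaneous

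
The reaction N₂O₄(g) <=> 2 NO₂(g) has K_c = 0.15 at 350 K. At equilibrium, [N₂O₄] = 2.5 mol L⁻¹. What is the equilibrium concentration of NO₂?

At equilibrium, K_c = [NO₂]² / [N₂O₄] = 0.15.
([NO₂])² / (2.5) = 0.15
[NO₂]² = 0.375 ⇒ [NO₂] = 0.61 mol L⁻¹

[NO₂] = 0.61 mol L⁻¹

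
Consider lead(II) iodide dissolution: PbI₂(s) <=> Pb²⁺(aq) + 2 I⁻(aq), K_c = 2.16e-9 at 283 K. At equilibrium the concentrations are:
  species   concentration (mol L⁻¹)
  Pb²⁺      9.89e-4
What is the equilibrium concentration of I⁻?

(PbI₂ is a pure solid — omitted from K_c.)
At equilibrium, K_c = [Pb²⁺]·[I⁻]² = 2.16e-9.
(9.89e-4)·([I⁻])² = 2.16e-9
[I⁻]² = 2.18e-6 ⇒ [I⁻] = 0.00148 mol L⁻¹

[I⁻] = 0.00148 mol L⁻¹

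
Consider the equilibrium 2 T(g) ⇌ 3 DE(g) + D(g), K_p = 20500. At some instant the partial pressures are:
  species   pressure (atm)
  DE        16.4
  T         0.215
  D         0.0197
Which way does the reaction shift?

Q_p = P(DE)³·P(D) / P(T)² = (16.4)³·(0.0197) / (0.215)² = 1880
Q_p = 1880 < K_p = 20500, so the forward reaction proceeds.

toward products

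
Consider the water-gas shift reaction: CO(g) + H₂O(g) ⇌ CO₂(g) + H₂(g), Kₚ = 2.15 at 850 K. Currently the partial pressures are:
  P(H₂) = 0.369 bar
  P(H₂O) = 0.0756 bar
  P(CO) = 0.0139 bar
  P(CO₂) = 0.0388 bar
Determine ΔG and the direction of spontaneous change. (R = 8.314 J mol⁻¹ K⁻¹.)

Qₚ = P(CO₂)·P(H₂) / (P(CO)·P(H₂O)) = (0.0388)·(0.369) / ((0.0139)·(0.0756)) = 13.6
ΔG = RT ln(Qₚ/Kₚ) = (8.314 J mol⁻¹ K⁻¹)(850 K) × ln(13.6/2.15)
   = (7.067 kJ/mol)(1.845) = 13.0 kJ/mol
ΔG > 0, so the forward reaction is non-spontaneous (proceeds in reverse).

ΔG = 13.0 kJ/mol; the forward reaction is non-spontaneous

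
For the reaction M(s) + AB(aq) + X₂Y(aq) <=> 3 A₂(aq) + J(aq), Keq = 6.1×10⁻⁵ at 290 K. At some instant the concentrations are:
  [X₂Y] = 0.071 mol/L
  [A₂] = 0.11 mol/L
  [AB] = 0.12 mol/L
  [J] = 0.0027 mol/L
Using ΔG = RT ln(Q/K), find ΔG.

ΔG = 4.66 kJ/mol

(M is a pure solid — omitted from Q.)
Q = [A₂]³·[J] / ([AB]·[X₂Y]) = (0.11)³·(0.0027) / ((0.12)·(0.071)) = 4.22×10⁻⁴
ΔG = RT ln(Q/Keq) = (8.314 J mol⁻¹ K⁻¹)(290 K) × ln(4.22×10⁻⁴/6.1×10⁻⁵)
   = (2.411 kJ/mol)(1.934) = 4.66 kJ/mol
ΔG > 0, so the forward reaction is non-spontaneous (proceeds in reverse).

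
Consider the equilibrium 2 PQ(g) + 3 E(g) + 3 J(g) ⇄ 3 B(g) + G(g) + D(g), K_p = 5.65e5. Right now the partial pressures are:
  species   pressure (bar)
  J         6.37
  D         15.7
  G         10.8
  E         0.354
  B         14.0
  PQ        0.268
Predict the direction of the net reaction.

at equilibrium

Q_p = P(B)³·P(G)·P(D) / (P(PQ)²·P(E)³·P(J)³) = (14.0)³·(10.8)·(15.7) / ((0.268)²·(0.354)³·(6.37)³) = 5.65e5
Q_p = 5.65e5 = K_p, so the system is already at equilibrium.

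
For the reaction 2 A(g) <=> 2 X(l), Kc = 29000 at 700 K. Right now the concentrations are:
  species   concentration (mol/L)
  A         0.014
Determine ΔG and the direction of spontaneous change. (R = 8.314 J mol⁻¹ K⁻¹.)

(X is a pure liquid — omitted from Qc.)
Qc = 1 / [A]² = 1 / (0.014)² = 5100
ΔG = RT ln(Qc/Kc) = (8.314 J mol⁻¹ K⁻¹)(700 K) × ln(5100/29000)
   = (5.820 kJ/mol)(-1.738) = -10.1 kJ/mol
ΔG < 0, so the forward reaction is spontaneous (proceeds forward).

ΔG = -10.1 kJ/mol; the forward reaction is spontaneous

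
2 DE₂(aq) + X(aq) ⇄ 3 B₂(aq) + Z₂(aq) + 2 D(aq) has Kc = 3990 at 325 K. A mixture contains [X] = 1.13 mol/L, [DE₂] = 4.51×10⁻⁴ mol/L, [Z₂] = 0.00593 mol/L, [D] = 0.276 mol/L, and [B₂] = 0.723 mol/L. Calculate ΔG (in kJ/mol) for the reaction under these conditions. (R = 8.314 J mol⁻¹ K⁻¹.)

Qc = [B₂]³·[Z₂]·[D]² / ([DE₂]²·[X]) = (0.723)³·(0.00593)·(0.276)² / ((4.51×10⁻⁴)²·(1.13)) = 743
ΔG = RT ln(Qc/Kc) = (8.314 J mol⁻¹ K⁻¹)(325 K) × ln(743/3990)
   = (2.702 kJ/mol)(-1.681) = -4.54 kJ/mol
ΔG < 0, so the forward reaction is spontaneous (proceeds forward).

ΔG = -4.54 kJ/mol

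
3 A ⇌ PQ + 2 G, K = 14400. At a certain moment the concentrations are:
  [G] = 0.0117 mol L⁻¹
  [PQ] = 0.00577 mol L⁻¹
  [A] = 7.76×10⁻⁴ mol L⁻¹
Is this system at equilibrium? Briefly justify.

no; Q < K, reaction proceeds forward

Q = [PQ]·[G]² / [A]³ = (0.00577)·(0.0117)² / (7.76×10⁻⁴)³ = 1690
Q = 1690 < K = 14400: net forward reaction.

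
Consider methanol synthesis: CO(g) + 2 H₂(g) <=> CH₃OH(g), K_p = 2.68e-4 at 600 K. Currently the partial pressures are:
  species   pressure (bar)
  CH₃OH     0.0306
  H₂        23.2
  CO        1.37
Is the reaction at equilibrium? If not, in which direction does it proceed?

toward products

Q_p = P(CH₃OH) / (P(CO)·P(H₂)²) = (0.0306) / ((1.37)·(23.2)²) = 4.15e-5
Q_p = 4.15e-5 < K_p = 2.68e-4, so the forward reaction proceeds.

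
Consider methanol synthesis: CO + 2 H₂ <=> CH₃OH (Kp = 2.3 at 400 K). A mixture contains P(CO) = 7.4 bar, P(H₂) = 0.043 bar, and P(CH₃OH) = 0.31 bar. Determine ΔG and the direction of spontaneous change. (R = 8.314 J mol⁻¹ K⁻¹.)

Qp = P(CH₃OH) / (P(CO)·P(H₂)²) = (0.31) / ((7.4)·(0.043)²) = 22.7
ΔG = RT ln(Qp/Kp) = (8.314 J mol⁻¹ K⁻¹)(400 K) × ln(22.7/2.3)
   = (3.326 kJ/mol)(2.289) = 7.61 kJ/mol
ΔG > 0, so the forward reaction is non-spontaneous (proceeds in reverse).

ΔG = 7.61 kJ/mol; the forward reaction is non-spontaneous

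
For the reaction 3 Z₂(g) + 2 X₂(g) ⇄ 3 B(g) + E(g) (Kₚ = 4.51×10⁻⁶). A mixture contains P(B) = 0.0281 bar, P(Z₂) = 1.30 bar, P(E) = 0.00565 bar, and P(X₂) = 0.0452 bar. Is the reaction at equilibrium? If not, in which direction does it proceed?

Qₚ = P(B)³·P(E) / (P(Z₂)³·P(X₂)²) = (0.0281)³·(0.00565) / ((1.30)³·(0.0452)²) = 2.79×10⁻⁵
Qₚ = 2.79×10⁻⁵ > Kₚ = 4.51×10⁻⁶, so the reverse reaction proceeds.

toward reactants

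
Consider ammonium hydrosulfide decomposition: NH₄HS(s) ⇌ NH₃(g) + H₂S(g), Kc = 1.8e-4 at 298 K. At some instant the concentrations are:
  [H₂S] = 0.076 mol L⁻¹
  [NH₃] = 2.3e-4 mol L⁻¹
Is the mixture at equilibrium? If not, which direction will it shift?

no; Q < K, reaction proceeds forward

(NH₄HS is a pure solid — omitted from Qc.)
Qc = [NH₃]·[H₂S] = (2.3e-4)·(0.076) = 1.7e-5
Qc = 1.7e-5 < Kc = 1.8e-4: net forward reaction.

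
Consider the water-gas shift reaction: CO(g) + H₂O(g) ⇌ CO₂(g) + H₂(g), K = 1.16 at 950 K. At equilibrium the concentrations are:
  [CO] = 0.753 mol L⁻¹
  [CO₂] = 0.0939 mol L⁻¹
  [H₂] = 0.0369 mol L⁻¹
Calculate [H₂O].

At equilibrium, K = [CO₂]·[H₂] / ([CO]·[H₂O]) = 1.16.
(0.0939)·(0.0369) / ((0.753)·([H₂O])) = 1.16
[H₂O] = 0.00397 mol L⁻¹

[H₂O] = 0.00397 mol L⁻¹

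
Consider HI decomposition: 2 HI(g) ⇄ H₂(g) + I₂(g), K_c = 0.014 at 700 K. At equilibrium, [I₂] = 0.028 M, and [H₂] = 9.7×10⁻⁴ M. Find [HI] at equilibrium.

[HI] = 0.044 M

At equilibrium, K_c = [H₂]·[I₂] / [HI]² = 0.014.
(9.7×10⁻⁴)·(0.028) / ([HI])² = 0.014
[HI]² = 0.00194 ⇒ [HI] = 0.044 M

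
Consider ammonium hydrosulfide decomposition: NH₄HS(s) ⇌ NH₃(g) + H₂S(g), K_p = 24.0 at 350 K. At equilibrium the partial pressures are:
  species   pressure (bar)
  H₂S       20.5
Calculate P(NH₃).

P(NH₃) = 1.17 bar

(NH₄HS is a pure solid — omitted from K_p.)
At equilibrium, K_p = P(NH₃)·P(H₂S) = 24.0.
(P(NH₃))·(20.5) = 24.0
P(NH₃) = 1.17 bar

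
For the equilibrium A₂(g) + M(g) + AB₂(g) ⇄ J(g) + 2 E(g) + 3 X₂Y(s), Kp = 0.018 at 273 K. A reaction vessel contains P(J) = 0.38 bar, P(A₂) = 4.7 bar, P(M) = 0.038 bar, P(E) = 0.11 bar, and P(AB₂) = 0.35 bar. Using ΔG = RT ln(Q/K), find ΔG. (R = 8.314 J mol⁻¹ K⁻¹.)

(X₂Y is a pure solid — omitted from Qp.)
Qp = P(J)·P(E)² / (P(A₂)·P(M)·P(AB₂)) = (0.38)·(0.11)² / ((4.7)·(0.038)·(0.35)) = 0.0736
ΔG = RT ln(Qp/Kp) = (8.314 J mol⁻¹ K⁻¹)(273 K) × ln(0.0736/0.018)
   = (2.270 kJ/mol)(1.408) = 3.20 kJ/mol
ΔG > 0, so the forward reaction is non-spontaneous (proceeds in reverse).

ΔG = 3.20 kJ/mol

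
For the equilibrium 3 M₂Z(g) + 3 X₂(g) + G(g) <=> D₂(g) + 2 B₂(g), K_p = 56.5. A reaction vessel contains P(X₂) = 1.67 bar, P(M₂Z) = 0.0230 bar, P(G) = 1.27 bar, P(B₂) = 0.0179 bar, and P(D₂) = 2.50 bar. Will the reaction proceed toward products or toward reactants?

Q_p = P(D₂)·P(B₂)² / (P(M₂Z)³·P(X₂)³·P(G)) = (2.50)·(0.0179)² / ((0.0230)³·(1.67)³·(1.27)) = 11.1
Q_p = 11.1 < K_p = 56.5, so the forward reaction proceeds.

in the forward direction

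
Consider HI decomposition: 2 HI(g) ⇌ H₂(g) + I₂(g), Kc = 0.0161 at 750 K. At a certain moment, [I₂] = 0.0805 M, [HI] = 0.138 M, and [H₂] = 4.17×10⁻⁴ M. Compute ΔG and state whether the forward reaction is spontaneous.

Qc = [H₂]·[I₂] / [HI]² = (4.17×10⁻⁴)·(0.0805) / (0.138)² = 0.00176
ΔG = RT ln(Qc/Kc) = (8.314 J mol⁻¹ K⁻¹)(750 K) × ln(0.00176/0.0161)
   = (6.236 kJ/mol)(-2.214) = -13.8 kJ/mol
ΔG < 0, so the forward reaction is spontaneous (proceeds forward).

ΔG = -13.8 kJ/mol; the forward reaction is spontaneous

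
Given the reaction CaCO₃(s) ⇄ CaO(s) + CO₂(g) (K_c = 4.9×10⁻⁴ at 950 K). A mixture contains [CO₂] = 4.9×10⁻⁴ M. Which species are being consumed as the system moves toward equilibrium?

(CaCO₃, CaO are pure solids — omitted from Q_c.)
Q_c = [CO₂] = 4.9×10⁻⁴
Q_c = 4.9×10⁻⁴ = K_c; the system is at equilibrium.

none (at equilibrium)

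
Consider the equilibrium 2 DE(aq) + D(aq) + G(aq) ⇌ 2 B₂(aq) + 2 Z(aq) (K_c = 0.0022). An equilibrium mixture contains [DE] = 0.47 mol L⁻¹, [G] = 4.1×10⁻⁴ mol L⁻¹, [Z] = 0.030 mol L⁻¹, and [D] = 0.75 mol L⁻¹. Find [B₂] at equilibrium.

[B₂] = 0.013 mol L⁻¹

At equilibrium, K_c = [B₂]²·[Z]² / ([DE]²·[D]·[G]) = 0.0022.
([B₂])²·(0.030)² / ((0.47)²·(0.75)·(4.1×10⁻⁴)) = 0.0022
[B₂]² = 1.66×10⁻⁴ ⇒ [B₂] = 0.013 mol L⁻¹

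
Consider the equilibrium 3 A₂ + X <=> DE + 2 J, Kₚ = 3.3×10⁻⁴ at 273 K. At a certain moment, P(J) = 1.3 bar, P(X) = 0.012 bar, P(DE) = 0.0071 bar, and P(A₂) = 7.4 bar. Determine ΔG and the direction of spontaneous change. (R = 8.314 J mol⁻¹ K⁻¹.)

Qₚ = P(DE)·P(J)² / (P(A₂)³·P(X)) = (0.0071)·(1.3)² / ((7.4)³·(0.012)) = 0.00247
ΔG = RT ln(Qₚ/Kₚ) = (8.314 J mol⁻¹ K⁻¹)(273 K) × ln(0.00247/3.3×10⁻⁴)
   = (2.270 kJ/mol)(2.013) = 4.57 kJ/mol
ΔG > 0, so the forward reaction is non-spontaneous (proceeds in reverse).

ΔG = 4.57 kJ/mol; the forward reaction is non-spontaneous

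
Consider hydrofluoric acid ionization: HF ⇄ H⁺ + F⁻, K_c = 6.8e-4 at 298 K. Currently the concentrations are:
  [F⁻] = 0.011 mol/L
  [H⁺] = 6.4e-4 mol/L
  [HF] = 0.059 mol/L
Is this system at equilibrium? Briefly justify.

Q_c = [H⁺]·[F⁻] / [HF] = (6.4e-4)·(0.011) / (0.059) = 1.2e-4
Q_c = 1.2e-4 < K_c = 6.8e-4: net forward reaction.

no; Q < K, reaction proceeds forward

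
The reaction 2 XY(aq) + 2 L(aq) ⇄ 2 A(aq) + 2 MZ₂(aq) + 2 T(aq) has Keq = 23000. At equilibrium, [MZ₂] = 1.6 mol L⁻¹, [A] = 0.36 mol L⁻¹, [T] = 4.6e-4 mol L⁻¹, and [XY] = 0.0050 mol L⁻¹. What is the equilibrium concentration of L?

[L] = 3.5e-4 mol L⁻¹

At equilibrium, Keq = [A]²·[MZ₂]²·[T]² / ([XY]²·[L]²) = 23000.
(0.36)²·(1.6)²·(4.6e-4)² / ((0.0050)²·([L])²) = 23000
[L]² = 1.22e-7 ⇒ [L] = 3.5e-4 mol L⁻¹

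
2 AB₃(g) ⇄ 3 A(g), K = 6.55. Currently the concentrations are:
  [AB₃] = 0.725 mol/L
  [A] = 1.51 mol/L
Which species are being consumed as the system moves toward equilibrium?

none (at equilibrium)

Q = [A]³ / [AB₃]² = (1.51)³ / (0.725)² = 6.55
Q = 6.55 = K; the system is at equilibrium.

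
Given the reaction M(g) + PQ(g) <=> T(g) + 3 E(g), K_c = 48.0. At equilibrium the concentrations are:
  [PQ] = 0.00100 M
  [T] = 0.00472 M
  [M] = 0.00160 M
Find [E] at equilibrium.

[E] = 0.253 M

At equilibrium, K_c = [T]·[E]³ / ([M]·[PQ]) = 48.0.
(0.00472)·([E])³ / ((0.00160)·(0.00100)) = 48.0
[E]³ = 0.0163 ⇒ [E] = 0.253 M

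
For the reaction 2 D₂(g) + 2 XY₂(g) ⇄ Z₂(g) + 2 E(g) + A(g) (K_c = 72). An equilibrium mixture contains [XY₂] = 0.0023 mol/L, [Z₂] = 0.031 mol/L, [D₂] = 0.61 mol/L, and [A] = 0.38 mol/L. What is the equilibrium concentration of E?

At equilibrium, K_c = [Z₂]·[E]²·[A] / ([D₂]²·[XY₂]²) = 72.
(0.031)·([E])²·(0.38) / ((0.61)²·(0.0023)²) = 72
[E]² = 0.0120 ⇒ [E] = 0.11 mol/L

[E] = 0.11 mol/L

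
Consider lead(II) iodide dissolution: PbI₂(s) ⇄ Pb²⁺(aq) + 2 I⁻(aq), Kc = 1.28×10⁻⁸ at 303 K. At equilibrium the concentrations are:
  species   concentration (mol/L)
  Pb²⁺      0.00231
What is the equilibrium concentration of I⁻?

(PbI₂ is a pure solid — omitted from Kc.)
At equilibrium, Kc = [Pb²⁺]·[I⁻]² = 1.28×10⁻⁸.
(0.00231)·([I⁻])² = 1.28×10⁻⁸
[I⁻]² = 5.54×10⁻⁶ ⇒ [I⁻] = 0.00235 mol/L

[I⁻] = 0.00235 mol/L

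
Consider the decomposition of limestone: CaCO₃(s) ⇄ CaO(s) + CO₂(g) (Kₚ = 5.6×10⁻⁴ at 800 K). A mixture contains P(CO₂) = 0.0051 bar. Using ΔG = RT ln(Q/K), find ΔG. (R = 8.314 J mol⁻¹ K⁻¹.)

ΔG = 14.7 kJ/mol

(CaCO₃, CaO are pure solids — omitted from Qₚ.)
Qₚ = P(CO₂) = 0.00510
ΔG = RT ln(Qₚ/Kₚ) = (8.314 J mol⁻¹ K⁻¹)(800 K) × ln(0.00510/5.6×10⁻⁴)
   = (6.651 kJ/mol)(2.209) = 14.7 kJ/mol
ΔG > 0, so the forward reaction is non-spontaneous (proceeds in reverse).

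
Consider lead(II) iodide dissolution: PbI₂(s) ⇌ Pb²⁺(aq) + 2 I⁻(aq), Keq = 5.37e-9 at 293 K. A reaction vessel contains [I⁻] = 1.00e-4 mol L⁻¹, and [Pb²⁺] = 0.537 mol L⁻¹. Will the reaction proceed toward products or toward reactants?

no net change (already at equilibrium)

(PbI₂ is a pure solid — omitted from Q.)
Q = [Pb²⁺]·[I⁻]² = (0.537)·(1.00e-4)² = 5.37e-9
Q = 5.37e-9 = Keq, so the system is already at equilibrium.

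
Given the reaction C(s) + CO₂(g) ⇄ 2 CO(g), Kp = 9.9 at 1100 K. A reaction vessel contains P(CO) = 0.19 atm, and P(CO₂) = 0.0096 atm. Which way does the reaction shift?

(C is a pure solid — omitted from Qp.)
Qp = P(CO)² / P(CO₂) = (0.19)² / (0.0096) = 3.8
Qp = 3.8 < Kp = 9.9, so the forward reaction proceeds.

in the forward direction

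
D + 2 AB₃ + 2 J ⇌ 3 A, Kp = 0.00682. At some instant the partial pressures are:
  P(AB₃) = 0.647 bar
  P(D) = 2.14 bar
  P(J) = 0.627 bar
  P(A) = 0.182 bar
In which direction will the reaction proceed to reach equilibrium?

Qp = P(A)³ / (P(D)·P(AB₃)²·P(J)²) = (0.182)³ / ((2.14)·(0.647)²·(0.627)²) = 0.0171
Qp = 0.0171 > Kp = 0.00682, so the reverse reaction proceeds.

reverse (toward reactants)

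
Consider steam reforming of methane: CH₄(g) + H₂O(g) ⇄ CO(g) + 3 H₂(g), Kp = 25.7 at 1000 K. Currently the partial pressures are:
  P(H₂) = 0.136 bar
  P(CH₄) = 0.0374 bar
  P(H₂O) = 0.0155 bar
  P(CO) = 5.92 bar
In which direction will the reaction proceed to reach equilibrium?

Qp = P(CO)·P(H₂)³ / (P(CH₄)·P(H₂O)) = (5.92)·(0.136)³ / ((0.0374)·(0.0155)) = 25.7
Qp = 25.7 = Kp, so the system is already at equilibrium.

no net change (already at equilibrium)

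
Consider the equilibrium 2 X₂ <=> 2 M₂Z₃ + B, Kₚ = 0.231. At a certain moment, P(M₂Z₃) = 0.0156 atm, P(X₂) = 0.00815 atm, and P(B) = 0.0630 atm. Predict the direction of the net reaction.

Qₚ = P(M₂Z₃)²·P(B) / P(X₂)² = (0.0156)²·(0.0630) / (0.00815)² = 0.231
Qₚ = 0.231 = Kₚ, so the system is already at equilibrium.

no net change (already at equilibrium)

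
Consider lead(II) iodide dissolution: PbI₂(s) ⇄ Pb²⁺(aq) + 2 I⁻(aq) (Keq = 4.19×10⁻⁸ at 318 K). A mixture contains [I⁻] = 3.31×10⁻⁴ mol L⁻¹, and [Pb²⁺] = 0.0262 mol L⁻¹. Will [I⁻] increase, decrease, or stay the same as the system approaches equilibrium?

(PbI₂ is a pure solid — omitted from Q.)
Q = [Pb²⁺]·[I⁻]² = (0.0262)·(3.31×10⁻⁴)² = 2.87×10⁻⁹
Q = 2.87×10⁻⁹ < Keq = 4.19×10⁻⁸: net forward reaction.
I⁻ is a product, so it increases.

increase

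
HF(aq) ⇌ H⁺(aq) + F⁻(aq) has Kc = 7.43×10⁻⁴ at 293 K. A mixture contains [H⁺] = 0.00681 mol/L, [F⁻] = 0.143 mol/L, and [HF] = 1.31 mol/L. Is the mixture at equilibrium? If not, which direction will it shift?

Qc = [H⁺]·[F⁻] / [HF] = (0.00681)·(0.143) / (1.31) = 7.43×10⁻⁴
Qc = 7.43×10⁻⁴ = Kc; the system is at equilibrium.

yes, at equilibrium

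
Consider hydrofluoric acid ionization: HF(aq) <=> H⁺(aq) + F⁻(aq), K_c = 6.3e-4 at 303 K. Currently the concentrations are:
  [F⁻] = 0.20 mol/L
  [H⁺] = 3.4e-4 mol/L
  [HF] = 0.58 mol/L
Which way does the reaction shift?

forward (toward products)

Q_c = [H⁺]·[F⁻] / [HF] = (3.4e-4)·(0.20) / (0.58) = 1.2e-4
Q_c = 1.2e-4 < K_c = 6.3e-4, so the forward reaction proceeds.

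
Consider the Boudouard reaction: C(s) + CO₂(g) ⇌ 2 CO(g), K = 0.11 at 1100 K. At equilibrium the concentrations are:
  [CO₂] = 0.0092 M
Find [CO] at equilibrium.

(C is a pure solid — omitted from K.)
At equilibrium, K = [CO]² / [CO₂] = 0.11.
([CO])² / (0.0092) = 0.11
[CO]² = 0.00101 ⇒ [CO] = 0.032 M

[CO] = 0.032 M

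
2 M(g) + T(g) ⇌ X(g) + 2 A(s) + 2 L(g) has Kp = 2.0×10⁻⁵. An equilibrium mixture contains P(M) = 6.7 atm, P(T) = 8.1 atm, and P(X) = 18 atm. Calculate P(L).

(A is a pure solid — omitted from Kp.)
At equilibrium, Kp = P(X)·P(L)² / (P(M)²·P(T)) = 2.0×10⁻⁵.
(18)·(P(L))² / ((6.7)²·(8.1)) = 2.0×10⁻⁵
P(L)² = 4.04×10⁻⁴ ⇒ P(L) = 0.020 atm

P(L) = 0.020 atm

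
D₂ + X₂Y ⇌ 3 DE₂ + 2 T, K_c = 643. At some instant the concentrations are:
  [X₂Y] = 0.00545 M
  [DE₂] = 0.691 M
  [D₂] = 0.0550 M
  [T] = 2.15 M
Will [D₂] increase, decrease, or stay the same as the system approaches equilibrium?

Q_c = [DE₂]³·[T]² / ([D₂]·[X₂Y]) = (0.691)³·(2.15)² / ((0.0550)·(0.00545)) = 5090
Q_c = 5090 > K_c = 643: net reverse reaction.
D₂ is a reactant, so it increases.

increase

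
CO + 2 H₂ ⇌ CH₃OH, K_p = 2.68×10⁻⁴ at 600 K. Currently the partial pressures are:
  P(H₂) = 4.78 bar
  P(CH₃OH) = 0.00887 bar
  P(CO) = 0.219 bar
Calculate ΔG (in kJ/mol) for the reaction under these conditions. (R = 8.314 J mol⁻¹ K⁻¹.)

Q_p = P(CH₃OH) / (P(CO)·P(H₂)²) = (0.00887) / ((0.219)·(4.78)²) = 0.00177
ΔG = RT ln(Q_p/K_p) = (8.314 J mol⁻¹ K⁻¹)(600 K) × ln(0.00177/2.68×10⁻⁴)
   = (4.988 kJ/mol)(1.888) = 9.42 kJ/mol
ΔG > 0, so the forward reaction is non-spontaneous (proceeds in reverse).

ΔG = 9.42 kJ/mol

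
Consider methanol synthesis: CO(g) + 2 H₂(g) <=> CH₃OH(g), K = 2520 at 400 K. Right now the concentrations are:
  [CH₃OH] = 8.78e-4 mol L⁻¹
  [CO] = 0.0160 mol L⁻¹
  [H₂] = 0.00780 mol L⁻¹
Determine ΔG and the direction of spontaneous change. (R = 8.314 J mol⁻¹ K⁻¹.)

Q = [CH₃OH] / ([CO]·[H₂]²) = (8.78e-4) / ((0.0160)·(0.00780)²) = 902
ΔG = RT ln(Q/K) = (8.314 J mol⁻¹ K⁻¹)(400 K) × ln(902/2520)
   = (3.326 kJ/mol)(-1.027) = -3.42 kJ/mol
ΔG < 0, so the forward reaction is spontaneous (proceeds forward).

ΔG = -3.42 kJ/mol; the forward reaction is spontaneous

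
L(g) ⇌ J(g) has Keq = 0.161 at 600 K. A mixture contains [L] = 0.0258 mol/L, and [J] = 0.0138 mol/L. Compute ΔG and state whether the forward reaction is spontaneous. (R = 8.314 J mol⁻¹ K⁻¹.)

Q = [J] / [L] = (0.0138) / (0.0258) = 0.535
ΔG = RT ln(Q/Keq) = (8.314 J mol⁻¹ K⁻¹)(600 K) × ln(0.535/0.161)
   = (4.988 kJ/mol)(1.201) = 5.99 kJ/mol
ΔG > 0, so the forward reaction is non-spontaneous (proceeds in reverse).

ΔG = 5.99 kJ/mol; the forward reaction is non-spontaneous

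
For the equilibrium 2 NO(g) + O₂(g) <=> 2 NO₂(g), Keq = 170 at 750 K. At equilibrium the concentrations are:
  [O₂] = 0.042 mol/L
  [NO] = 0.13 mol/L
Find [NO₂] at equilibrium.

[NO₂] = 0.35 mol/L

At equilibrium, Keq = [NO₂]² / ([NO]²·[O₂]) = 170.
([NO₂])² / ((0.13)²·(0.042)) = 170
[NO₂]² = 0.121 ⇒ [NO₂] = 0.35 mol/L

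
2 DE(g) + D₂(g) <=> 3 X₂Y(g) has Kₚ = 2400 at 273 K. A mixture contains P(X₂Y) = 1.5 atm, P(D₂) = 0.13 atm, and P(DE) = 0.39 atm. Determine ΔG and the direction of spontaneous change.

ΔG = -6.00 kJ/mol; the forward reaction is spontaneous

Qₚ = P(X₂Y)³ / (P(DE)²·P(D₂)) = (1.5)³ / ((0.39)²·(0.13)) = 171
ΔG = RT ln(Qₚ/Kₚ) = (8.314 J mol⁻¹ K⁻¹)(273 K) × ln(171/2400)
   = (2.270 kJ/mol)(-2.642) = -6.00 kJ/mol
ΔG < 0, so the forward reaction is spontaneous (proceeds forward).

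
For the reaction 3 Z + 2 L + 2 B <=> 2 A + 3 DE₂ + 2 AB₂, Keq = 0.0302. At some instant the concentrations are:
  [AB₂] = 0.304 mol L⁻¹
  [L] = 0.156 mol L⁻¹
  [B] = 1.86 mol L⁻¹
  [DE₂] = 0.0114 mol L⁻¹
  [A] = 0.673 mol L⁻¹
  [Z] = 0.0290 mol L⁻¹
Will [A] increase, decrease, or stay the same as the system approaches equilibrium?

stay the same

Q = [A]²·[DE₂]³·[AB₂]² / ([Z]³·[L]²·[B]²) = (0.673)²·(0.0114)³·(0.304)² / ((0.0290)³·(0.156)²·(1.86)²) = 0.0302
Q = 0.0302 = Keq; the system is at equilibrium.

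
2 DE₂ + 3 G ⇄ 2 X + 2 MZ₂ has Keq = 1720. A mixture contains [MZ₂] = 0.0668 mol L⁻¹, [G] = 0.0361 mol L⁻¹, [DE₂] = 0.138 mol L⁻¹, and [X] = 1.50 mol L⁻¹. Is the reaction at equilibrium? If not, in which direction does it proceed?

in the reverse direction

Q = [X]²·[MZ₂]² / ([DE₂]²·[G]³) = (1.50)²·(0.0668)² / ((0.138)²·(0.0361)³) = 11200
Q = 11200 > Keq = 1720, so the reverse reaction proceeds.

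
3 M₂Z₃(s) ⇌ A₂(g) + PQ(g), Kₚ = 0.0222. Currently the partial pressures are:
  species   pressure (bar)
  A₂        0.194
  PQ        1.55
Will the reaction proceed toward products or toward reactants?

(M₂Z₃ is a pure solid — omitted from Qₚ.)
Qₚ = P(A₂)·P(PQ) = (0.194)·(1.55) = 0.301
Qₚ = 0.301 > Kₚ = 0.0222, so the reverse reaction proceeds.

in the reverse direction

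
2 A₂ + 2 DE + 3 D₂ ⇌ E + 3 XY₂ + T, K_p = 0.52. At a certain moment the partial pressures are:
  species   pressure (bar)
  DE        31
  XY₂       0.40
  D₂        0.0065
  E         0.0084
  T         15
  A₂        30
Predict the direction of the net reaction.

to the right

Q_p = P(E)·P(XY₂)³·P(T) / (P(A₂)²·P(DE)²·P(D₂)³) = (0.0084)·(0.40)³·(15) / ((30)²·(31)²·(0.0065)³) = 0.034
Q_p = 0.034 < K_p = 0.52, so the forward reaction proceeds.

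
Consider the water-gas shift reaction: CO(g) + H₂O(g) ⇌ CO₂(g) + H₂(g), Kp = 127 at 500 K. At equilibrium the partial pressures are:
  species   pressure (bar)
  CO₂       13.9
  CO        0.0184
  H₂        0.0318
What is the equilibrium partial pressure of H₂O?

At equilibrium, Kp = P(CO₂)·P(H₂) / (P(CO)·P(H₂O)) = 127.
(13.9)·(0.0318) / ((0.0184)·(P(H₂O))) = 127
P(H₂O) = 0.189 bar

P(H₂O) = 0.189 bar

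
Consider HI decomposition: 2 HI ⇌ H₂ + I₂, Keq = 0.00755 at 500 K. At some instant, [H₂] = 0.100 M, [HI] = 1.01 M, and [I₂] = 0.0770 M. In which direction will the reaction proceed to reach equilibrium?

Q = [H₂]·[I₂] / [HI]² = (0.100)·(0.0770) / (1.01)² = 0.00755
Q = 0.00755 = Keq, so the system is already at equilibrium.

at equilibrium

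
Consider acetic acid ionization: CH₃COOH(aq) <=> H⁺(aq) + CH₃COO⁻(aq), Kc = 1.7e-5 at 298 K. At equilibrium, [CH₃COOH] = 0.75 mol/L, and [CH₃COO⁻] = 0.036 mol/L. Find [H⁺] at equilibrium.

[H⁺] = 3.5e-4 mol/L

At equilibrium, Kc = [H⁺]·[CH₃COO⁻] / [CH₃COOH] = 1.7e-5.
([H⁺])·(0.036) / (0.75) = 1.7e-5
[H⁺] = 3.54e-4 = 3.5e-4 mol/L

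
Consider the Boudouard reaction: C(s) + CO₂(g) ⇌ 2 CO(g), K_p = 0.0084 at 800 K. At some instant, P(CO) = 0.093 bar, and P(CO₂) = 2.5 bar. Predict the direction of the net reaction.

toward products

(C is a pure solid — omitted from Q_p.)
Q_p = P(CO)² / P(CO₂) = (0.093)² / (2.5) = 0.0035
Q_p = 0.0035 < K_p = 0.0084, so the forward reaction proceeds.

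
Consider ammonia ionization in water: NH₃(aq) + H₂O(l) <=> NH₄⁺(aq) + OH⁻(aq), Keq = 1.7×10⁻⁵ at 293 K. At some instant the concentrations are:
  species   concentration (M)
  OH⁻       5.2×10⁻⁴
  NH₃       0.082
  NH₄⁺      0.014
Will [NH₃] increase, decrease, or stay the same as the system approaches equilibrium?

(H₂O is a pure liquid — omitted from Q.)
Q = [NH₄⁺]·[OH⁻] / [NH₃] = (0.014)·(5.2×10⁻⁴) / (0.082) = 8.9×10⁻⁵
Q = 8.9×10⁻⁵ > Keq = 1.7×10⁻⁵: net reverse reaction.
NH₃ is a reactant, so it increases.

increase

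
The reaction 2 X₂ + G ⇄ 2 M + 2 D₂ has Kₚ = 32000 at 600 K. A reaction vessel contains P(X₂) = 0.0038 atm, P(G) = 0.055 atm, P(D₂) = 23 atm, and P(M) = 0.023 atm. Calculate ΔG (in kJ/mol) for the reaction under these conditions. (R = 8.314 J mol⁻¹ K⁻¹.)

ΔG = 12.0 kJ/mol

Qₚ = P(M)²·P(D₂)² / (P(X₂)²·P(G)) = (0.023)²·(23)² / ((0.0038)²·(0.055)) = 3.52×10⁵
ΔG = RT ln(Qₚ/Kₚ) = (8.314 J mol⁻¹ K⁻¹)(600 K) × ln(3.52×10⁵/32000)
   = (4.988 kJ/mol)(2.398) = 12.0 kJ/mol
ΔG > 0, so the forward reaction is non-spontaneous (proceeds in reverse).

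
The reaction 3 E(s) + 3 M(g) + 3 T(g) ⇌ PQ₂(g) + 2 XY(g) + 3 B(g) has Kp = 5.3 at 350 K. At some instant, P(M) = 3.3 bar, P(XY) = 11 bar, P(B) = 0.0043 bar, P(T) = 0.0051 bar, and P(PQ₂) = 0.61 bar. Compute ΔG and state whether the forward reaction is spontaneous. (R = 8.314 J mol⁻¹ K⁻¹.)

ΔG = -4.25 kJ/mol; the forward reaction is spontaneous

(E is a pure solid — omitted from Qp.)
Qp = P(PQ₂)·P(XY)²·P(B)³ / (P(M)³·P(T)³) = (0.61)·(11)²·(0.0043)³ / ((3.3)³·(0.0051)³) = 1.23
ΔG = RT ln(Qp/Kp) = (8.314 J mol⁻¹ K⁻¹)(350 K) × ln(1.23/5.3)
   = (2.910 kJ/mol)(-1.461) = -4.25 kJ/mol
ΔG < 0, so the forward reaction is spontaneous (proceeds forward).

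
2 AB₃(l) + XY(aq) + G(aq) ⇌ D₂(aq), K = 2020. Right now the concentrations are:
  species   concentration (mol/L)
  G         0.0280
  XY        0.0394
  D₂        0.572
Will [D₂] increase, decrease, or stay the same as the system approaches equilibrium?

(AB₃ is a pure liquid — omitted from Q.)
Q = [D₂] / ([XY]·[G]) = (0.572) / ((0.0394)·(0.0280)) = 518
Q = 518 < K = 2020: net forward reaction.
D₂ is a product, so it increases.

increase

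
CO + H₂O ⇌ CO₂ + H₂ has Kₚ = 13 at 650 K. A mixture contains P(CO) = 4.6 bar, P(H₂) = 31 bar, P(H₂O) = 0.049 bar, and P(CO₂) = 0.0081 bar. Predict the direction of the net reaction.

Qₚ = P(CO₂)·P(H₂) / (P(CO)·P(H₂O)) = (0.0081)·(31) / ((4.6)·(0.049)) = 1.1
Qₚ = 1.1 < Kₚ = 13, so the forward reaction proceeds.

in the forward direction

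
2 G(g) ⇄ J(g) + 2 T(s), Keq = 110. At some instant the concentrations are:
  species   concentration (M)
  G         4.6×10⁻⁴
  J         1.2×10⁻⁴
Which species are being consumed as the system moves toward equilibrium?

J, T (products)

(T is a pure solid — omitted from Q.)
Q = [J] / [G]² = (1.2×10⁻⁴) / (4.6×10⁻⁴)² = 570
Q = 570 > Keq = 110: net reverse reaction.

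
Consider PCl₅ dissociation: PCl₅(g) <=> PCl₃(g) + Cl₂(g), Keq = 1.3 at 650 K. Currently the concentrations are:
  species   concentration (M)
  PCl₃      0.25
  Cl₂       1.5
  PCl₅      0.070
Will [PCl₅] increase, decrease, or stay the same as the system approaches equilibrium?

Q = [PCl₃]·[Cl₂] / [PCl₅] = (0.25)·(1.5) / (0.070) = 5.4
Q = 5.4 > Keq = 1.3: net reverse reaction.
PCl₅ is a reactant, so it increases.

increase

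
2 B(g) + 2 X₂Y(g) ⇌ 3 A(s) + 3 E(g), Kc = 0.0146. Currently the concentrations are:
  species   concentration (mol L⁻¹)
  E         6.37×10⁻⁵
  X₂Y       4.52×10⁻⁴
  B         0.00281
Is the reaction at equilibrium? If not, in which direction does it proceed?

(A is a pure solid — omitted from Qc.)
Qc = [E]³ / ([B]²·[X₂Y]²) = (6.37×10⁻⁵)³ / ((0.00281)²·(4.52×10⁻⁴)²) = 0.160
Qc = 0.160 > Kc = 0.0146, so the reverse reaction proceeds.

in the reverse direction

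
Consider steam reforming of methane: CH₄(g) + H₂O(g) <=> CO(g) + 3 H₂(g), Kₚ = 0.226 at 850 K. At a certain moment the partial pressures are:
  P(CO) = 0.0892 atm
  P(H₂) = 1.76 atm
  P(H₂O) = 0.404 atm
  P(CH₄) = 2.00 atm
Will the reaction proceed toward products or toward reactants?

Qₚ = P(CO)·P(H₂)³ / (P(CH₄)·P(H₂O)) = (0.0892)·(1.76)³ / ((2.00)·(0.404)) = 0.602
Qₚ = 0.602 > Kₚ = 0.226, so the reverse reaction proceeds.

reverse (toward reactants)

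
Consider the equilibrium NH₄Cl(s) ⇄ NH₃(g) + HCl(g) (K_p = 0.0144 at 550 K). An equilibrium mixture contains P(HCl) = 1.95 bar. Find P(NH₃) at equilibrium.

(NH₄Cl is a pure solid — omitted from K_p.)
At equilibrium, K_p = P(NH₃)·P(HCl) = 0.0144.
(P(NH₃))·(1.95) = 0.0144
P(NH₃) = 0.00738 bar

P(NH₃) = 0.00738 bar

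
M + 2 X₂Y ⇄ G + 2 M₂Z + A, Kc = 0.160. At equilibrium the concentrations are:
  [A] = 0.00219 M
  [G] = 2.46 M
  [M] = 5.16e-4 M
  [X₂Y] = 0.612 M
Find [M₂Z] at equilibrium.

At equilibrium, Kc = [G]·[M₂Z]²·[A] / ([M]·[X₂Y]²) = 0.160.
(2.46)·([M₂Z])²·(0.00219) / ((5.16e-4)·(0.612)²) = 0.160
[M₂Z]² = 0.00574 ⇒ [M₂Z] = 0.0758 M

[M₂Z] = 0.0758 M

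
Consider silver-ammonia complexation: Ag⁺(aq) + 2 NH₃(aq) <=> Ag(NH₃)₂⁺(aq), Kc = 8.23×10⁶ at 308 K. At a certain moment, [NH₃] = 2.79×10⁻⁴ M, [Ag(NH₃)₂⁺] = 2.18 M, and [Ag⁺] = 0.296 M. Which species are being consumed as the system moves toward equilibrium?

Ag(NH₃)₂⁺ (products)

Qc = [Ag(NH₃)₂⁺] / ([Ag⁺]·[NH₃]²) = (2.18) / ((0.296)·(2.79×10⁻⁴)²) = 9.46×10⁷
Qc = 9.46×10⁷ > Kc = 8.23×10⁶: net reverse reaction.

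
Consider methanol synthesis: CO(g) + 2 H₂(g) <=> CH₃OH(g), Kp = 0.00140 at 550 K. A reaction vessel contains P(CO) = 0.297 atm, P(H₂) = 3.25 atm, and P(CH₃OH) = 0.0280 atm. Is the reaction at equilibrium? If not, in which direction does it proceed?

to the left

Qp = P(CH₃OH) / (P(CO)·P(H₂)²) = (0.0280) / ((0.297)·(3.25)²) = 0.00893
Qp = 0.00893 > Kp = 0.00140, so the reverse reaction proceeds.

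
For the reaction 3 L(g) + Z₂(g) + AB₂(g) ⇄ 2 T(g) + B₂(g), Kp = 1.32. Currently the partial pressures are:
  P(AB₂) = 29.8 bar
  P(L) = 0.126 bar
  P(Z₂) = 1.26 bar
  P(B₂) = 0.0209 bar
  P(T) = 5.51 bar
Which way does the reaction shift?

Qp = P(T)²·P(B₂) / (P(L)³·P(Z₂)·P(AB₂)) = (5.51)²·(0.0209) / ((0.126)³·(1.26)·(29.8)) = 8.45
Qp = 8.45 > Kp = 1.32, so the reverse reaction proceeds.

to the left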